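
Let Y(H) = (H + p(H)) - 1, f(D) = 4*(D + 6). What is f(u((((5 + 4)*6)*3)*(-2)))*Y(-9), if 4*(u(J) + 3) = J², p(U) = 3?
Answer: -734916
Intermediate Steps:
u(J) = -3 + J²/4
f(D) = 24 + 4*D (f(D) = 4*(6 + D) = 24 + 4*D)
Y(H) = 2 + H (Y(H) = (H + 3) - 1 = (3 + H) - 1 = 2 + H)
f(u((((5 + 4)*6)*3)*(-2)))*Y(-9) = (24 + 4*(-3 + ((((5 + 4)*6)*3)*(-2))²/4))*(2 - 9) = (24 + 4*(-3 + (((9*6)*3)*(-2))²/4))*(-7) = (24 + 4*(-3 + ((54*3)*(-2))²/4))*(-7) = (24 + 4*(-3 + (162*(-2))²/4))*(-7) = (24 + 4*(-3 + (¼)*(-324)²))*(-7) = (24 + 4*(-3 + (¼)*104976))*(-7) = (24 + 4*(-3 + 26244))*(-7) = (24 + 4*26241)*(-7) = (24 + 104964)*(-7) = 104988*(-7) = -734916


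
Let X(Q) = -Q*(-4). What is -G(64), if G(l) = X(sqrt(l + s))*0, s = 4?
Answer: 0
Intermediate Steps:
X(Q) = 4*Q
G(l) = 0 (G(l) = (4*sqrt(l + 4))*0 = (4*sqrt(4 + l))*0 = 0)
-G(64) = -1*0 = 0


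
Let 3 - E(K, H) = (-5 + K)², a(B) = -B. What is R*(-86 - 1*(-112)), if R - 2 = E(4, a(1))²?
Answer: 156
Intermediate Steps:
E(K, H) = 3 - (-5 + K)²
R = 6 (R = 2 + (3 - (-5 + 4)²)² = 2 + (3 - 1*(-1)²)² = 2 + (3 - 1*1)² = 2 + (3 - 1)² = 2 + 2² = 2 + 4 = 6)
R*(-86 - 1*(-112)) = 6*(-86 - 1*(-112)) = 6*(-86 + 112) = 6*26 = 156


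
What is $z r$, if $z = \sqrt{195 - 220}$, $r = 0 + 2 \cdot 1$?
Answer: $10 i \approx 10.0 i$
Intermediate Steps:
$r = 2$ ($r = 0 + 2 = 2$)
$z = 5 i$ ($z = \sqrt{-25} = 5 i \approx 5.0 i$)
$z r = 5 i 2 = 10 i$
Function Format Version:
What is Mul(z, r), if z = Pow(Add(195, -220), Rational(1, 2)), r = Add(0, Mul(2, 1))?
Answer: Mul(10, I) ≈ Mul(10.000, I)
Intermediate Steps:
r = 2 (r = Add(0, 2) = 2)
z = Mul(5, I) (z = Pow(-25, Rational(1, 2)) = Mul(5, I) ≈ Mul(5.0000, I))
Mul(z, r) = Mul(Mul(5, I), 2) = Mul(10, I)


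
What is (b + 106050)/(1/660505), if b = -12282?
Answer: 61934232840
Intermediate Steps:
(b + 106050)/(1/660505) = (-12282 + 106050)/(1/660505) = 93768/(1/660505) = 93768*660505 = 61934232840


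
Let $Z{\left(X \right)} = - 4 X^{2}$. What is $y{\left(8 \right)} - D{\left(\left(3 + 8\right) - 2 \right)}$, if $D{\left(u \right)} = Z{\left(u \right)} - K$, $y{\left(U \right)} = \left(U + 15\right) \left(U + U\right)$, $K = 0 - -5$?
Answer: $697$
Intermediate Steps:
$K = 5$ ($K = 0 + 5 = 5$)
$y{\left(U \right)} = 2 U \left(15 + U\right)$ ($y{\left(U \right)} = \left(15 + U\right) 2 U = 2 U \left(15 + U\right)$)
$D{\left(u \right)} = -5 - 4 u^{2}$ ($D{\left(u \right)} = - 4 u^{2} - 5 = -5 - 4 u^{2}$)
$y{\left(8 \right)} - D{\left(\left(3 + 8\right) - 2 \right)} = 2 \cdot 8 \left(15 + 8\right) - \left(-5 - 4 \left(\left(3 + 8\right) - 2\right)^{2}\right) = 2 \cdot 8 \cdot 23 - \left(-5 - 4 \left(11 - 2\right)^{2}\right) = 368 - \left(-5 - 4 \cdot 9^{2}\right) = 368 - \left(-5 - 324\right) = 368 - -329 = 368 + 329 = 697$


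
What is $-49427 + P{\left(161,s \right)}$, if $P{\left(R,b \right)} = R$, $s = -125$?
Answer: $-49266$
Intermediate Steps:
$-49427 + P{\left(161,s \right)} = -49427 + 161 = -49266$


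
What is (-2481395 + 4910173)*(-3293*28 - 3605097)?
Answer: -8979923328178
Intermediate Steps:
(-2481395 + 4910173)*(-3293*28 - 3605097) = 2428778*(-92204 - 3605097) = 2428778*(-3697301) = -8979923328178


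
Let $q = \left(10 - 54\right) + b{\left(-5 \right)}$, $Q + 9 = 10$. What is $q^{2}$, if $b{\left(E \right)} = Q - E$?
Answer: $1444$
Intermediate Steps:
$Q = 1$ ($Q = -9 + 10 = 1$)
$b{\left(E \right)} = 1 - E$
$q = -38$ ($q = \left(10 - 54\right) + \left(1 - -5\right) = -44 + \left(1 + 5\right) = -44 + 6 = -38$)
$q^{2} = \left(-38\right)^{2} = 1444$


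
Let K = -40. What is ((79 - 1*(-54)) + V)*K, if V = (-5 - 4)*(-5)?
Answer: -7120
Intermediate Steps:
V = 45 (V = -9*(-5) = 45)
((79 - 1*(-54)) + V)*K = ((79 - 1*(-54)) + 45)*(-40) = ((79 + 54) + 45)*(-40) = (133 + 45)*(-40) = 178*(-40) = -7120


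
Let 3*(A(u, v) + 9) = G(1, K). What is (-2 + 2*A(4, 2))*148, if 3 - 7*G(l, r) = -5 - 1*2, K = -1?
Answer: -59200/21 ≈ -2819.0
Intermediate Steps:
G(l, r) = 10/7 (G(l, r) = 3/7 - (-5 - 1*2)/7 = 3/7 - (-5 - 2)/7 = 3/7 - 1/7*(-7) = 3/7 + 1 = 10/7)
A(u, v) = -179/21 (A(u, v) = -9 + (1/3)*(10/7) = -9 + 10/21 = -179/21)
(-2 + 2*A(4, 2))*148 = (-2 + 2*(-179/21))*148 = (-2 - 358/21)*148 = -400/21*148 = -59200/21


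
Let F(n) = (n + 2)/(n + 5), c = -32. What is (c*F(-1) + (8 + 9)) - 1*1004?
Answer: -995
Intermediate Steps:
F(n) = (2 + n)/(5 + n)
(c*F(-1) + (8 + 9)) - 1*1004 = (-32*(2 - 1)/(5 - 1) + (8 + 9)) - 1*1004 = (-32/4 + 17) - 1004 = (-8 + 17) - 1004 = 9 - 1004 = -995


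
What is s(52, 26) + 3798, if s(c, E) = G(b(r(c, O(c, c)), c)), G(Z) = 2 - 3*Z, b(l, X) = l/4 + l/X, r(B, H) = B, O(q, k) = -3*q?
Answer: 3758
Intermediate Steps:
b(l, X) = l/4 + l/X (b(l, X) = l*(¼) + l/X = l/4 + l/X)
s(c, E) = -1 - 3*c/4 (s(c, E) = 2 - 3*(c/4 + c/c) = 2 - 3*(c/4 + 1) = 2 - 3*(1 + c/4) = 2 + (-3 - 3*c/4) = -1 - 3*c/4)
s(52, 26) + 3798 = (-1 - ¾*52) + 3798 = (-1 - 39) + 3798 = -40 + 3798 = 3758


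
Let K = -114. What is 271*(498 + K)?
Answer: 104064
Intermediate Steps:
271*(498 + K) = 271*(498 - 114) = 271*384 = 104064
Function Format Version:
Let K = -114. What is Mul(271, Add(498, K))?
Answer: 104064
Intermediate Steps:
Mul(271, Add(498, K)) = Mul(271, Add(498, -114)) = Mul(271, 384) = 104064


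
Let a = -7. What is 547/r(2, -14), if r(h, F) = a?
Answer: -547/7 ≈ -78.143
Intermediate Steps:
r(h, F) = -7
547/r(2, -14) = 547/(-7) = 547*(-⅐) = -547/7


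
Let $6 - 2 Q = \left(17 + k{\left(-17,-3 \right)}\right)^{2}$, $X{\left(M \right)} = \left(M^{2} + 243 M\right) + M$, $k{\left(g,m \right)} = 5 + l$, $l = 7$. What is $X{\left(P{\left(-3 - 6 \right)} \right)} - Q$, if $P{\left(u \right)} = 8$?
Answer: $\frac{4867}{2} \approx 2433.5$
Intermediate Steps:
$k{\left(g,m \right)} = 12$ ($k{\left(g,m \right)} = 5 + 7 = 12$)
$X{\left(M \right)} = M^{2} + 244 M$
$Q = - \frac{835}{2}$ ($Q = 3 - \frac{\left(17 + 12\right)^{2}}{2} = 3 - \frac{29^{2}}{2} = 3 - \frac{841}{2} = - \frac{835}{2} \approx -417.5$)
$X{\left(P{\left(-3 - 6 \right)} \right)} - Q = 8 \left(244 + 8\right) - - \frac{835}{2} = 8 \cdot 252 + \frac{835}{2} = 2016 + \frac{835}{2} = \frac{4867}{2}$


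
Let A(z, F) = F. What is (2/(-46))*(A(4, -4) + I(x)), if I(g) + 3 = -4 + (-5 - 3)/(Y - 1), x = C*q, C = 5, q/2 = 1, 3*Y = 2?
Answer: -13/23 ≈ -0.56522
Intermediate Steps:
Y = ⅔ (Y = (⅓)*2 = ⅔ ≈ 0.66667)
q = 2 (q = 2*1 = 2)
x = 10 (x = 5*2 = 10)
I(g) = 17 (I(g) = -3 + (-4 + (-5 - 3)/(⅔ - 1)) = -3 + (-4 - 8/(-⅓)) = -3 + (-4 - 8*(-3)) = -3 + (-4 + 24) = -3 + 20 = 17)
(2/(-46))*(A(4, -4) + I(x)) = (2/(-46))*(-4 + 17) = (2*(-1/46))*13 = -1/23*13 = -13/23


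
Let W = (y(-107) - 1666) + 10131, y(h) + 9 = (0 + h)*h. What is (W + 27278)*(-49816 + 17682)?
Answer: -1516178522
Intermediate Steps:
y(h) = -9 + h² (y(h) = -9 + (0 + h)*h = -9 + h*h = -9 + h²)
W = 19905 (W = ((-9 + (-107)²) - 1666) + 10131 = ((-9 + 11449) - 1666) + 10131 = (11440 - 1666) + 10131 = 9774 + 10131 = 19905)
(W + 27278)*(-49816 + 17682) = (19905 + 27278)*(-49816 + 17682) = 47183*(-32134) = -1516178522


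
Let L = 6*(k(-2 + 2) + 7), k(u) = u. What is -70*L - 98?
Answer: -3038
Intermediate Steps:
L = 42 (L = 6*((-2 + 2) + 7) = 6*(0 + 7) = 6*7 = 42)
-70*L - 98 = -70*42 - 98 = -2940 - 98 = -3038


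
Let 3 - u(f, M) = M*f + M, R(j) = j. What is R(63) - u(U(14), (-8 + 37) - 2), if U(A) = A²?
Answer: 5379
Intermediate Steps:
u(f, M) = 3 - M - M*f (u(f, M) = 3 - (M*f + M) = 3 - (M + M*f) = 3 + (-M - M*f) = 3 - M - M*f)
R(63) - u(U(14), (-8 + 37) - 2) = 63 - (3 - ((-8 + 37) - 2) - 1*((-8 + 37) - 2)*14²) = 63 - (3 - (29 - 2) - 1*(29 - 2)*196) = 63 - (3 - 1*27 - 1*27*196) = 63 - (3 - 27 - 5292) = 63 - 1*(-5316) = 63 + 5316 = 5379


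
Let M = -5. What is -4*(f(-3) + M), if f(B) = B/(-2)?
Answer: 14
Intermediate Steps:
f(B) = -B/2 (f(B) = B*(-½) = -B/2)
-4*(f(-3) + M) = -4*(-½*(-3) - 5) = -4*(3/2 - 5) = -4*(-7/2) = 14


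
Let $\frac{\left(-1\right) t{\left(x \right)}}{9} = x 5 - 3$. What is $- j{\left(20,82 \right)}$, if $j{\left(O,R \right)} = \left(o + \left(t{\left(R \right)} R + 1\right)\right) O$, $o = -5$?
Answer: $6007400$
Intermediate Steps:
$t{\left(x \right)} = 27 - 45 x$ ($t{\left(x \right)} = - 9 \left(x 5 - 3\right) = - 9 \left(5 x - 3\right) = - 9 \left(-3 + 5 x\right) = 27 - 45 x$)
$j{\left(O,R \right)} = O \left(-4 + R \left(27 - 45 R\right)\right)$ ($j{\left(O,R \right)} = \left(-5 + \left(\left(27 - 45 R\right) R + 1\right)\right) O = \left(-5 + \left(R \left(27 - 45 R\right) + 1\right)\right) O = \left(-5 + \left(1 + R \left(27 - 45 R\right)\right)\right) O = \left(-4 + R \left(27 - 45 R\right)\right) O = O \left(-4 + R \left(27 - 45 R\right)\right)$)
$- j{\left(20,82 \right)} = - 20 \left(-4 - 45 \cdot 82^{2} + 27 \cdot 82\right) = - 20 \left(-4 - 302580 + 2214\right) = - 20 \left(-300370\right) = \left(-1\right) \left(-6007400\right) = 6007400$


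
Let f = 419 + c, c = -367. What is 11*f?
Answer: 572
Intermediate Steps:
f = 52 (f = 419 - 367 = 52)
11*f = 11*52 = 572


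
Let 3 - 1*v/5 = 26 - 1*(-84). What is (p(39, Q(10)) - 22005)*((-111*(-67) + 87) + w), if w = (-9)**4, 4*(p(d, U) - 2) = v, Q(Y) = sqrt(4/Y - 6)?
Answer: -1247184495/4 ≈ -3.1180e+8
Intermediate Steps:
v = -535 (v = 15 - 5*(26 - 1*(-84)) = 15 - 5*(26 + 84) = 15 - 5*110 = 15 - 550 = -535)
Q(Y) = sqrt(-6 + 4/Y)
p(d, U) = -527/4 (p(d, U) = 2 + (1/4)*(-535) = 2 - 535/4 = -527/4)
w = 6561
(p(39, Q(10)) - 22005)*((-111*(-67) + 87) + w) = (-527/4 - 22005)*((-111*(-67) + 87) + 6561) = -88547*((7437 + 87) + 6561)/4 = -88547*(7524 + 6561)/4 = -88547/4*14085 = -1247184495/4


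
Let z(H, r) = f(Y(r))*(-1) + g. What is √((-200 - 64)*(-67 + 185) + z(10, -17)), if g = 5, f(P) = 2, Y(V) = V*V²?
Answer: 3*I*√3461 ≈ 176.49*I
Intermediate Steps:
Y(V) = V³
z(H, r) = 3 (z(H, r) = 2*(-1) + 5 = -2 + 5 = 3)
√((-200 - 64)*(-67 + 185) + z(10, -17)) = √((-200 - 64)*(-67 + 185) + 3) = √(-264*118 + 3) = √(-31152 + 3) = √(-31149) = 3*I*√3461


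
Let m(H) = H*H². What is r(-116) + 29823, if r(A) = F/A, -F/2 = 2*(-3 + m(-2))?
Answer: 864856/29 ≈ 29823.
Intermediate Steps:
m(H) = H³
F = 44 (F = -4*(-3 + (-2)³) = -4*(-3 - 8) = -4*(-11) = -2*(-22) = 44)
r(A) = 44/A
r(-116) + 29823 = 44/(-116) + 29823 = 44*(-1/116) + 29823 = -11/29 + 29823 = 864856/29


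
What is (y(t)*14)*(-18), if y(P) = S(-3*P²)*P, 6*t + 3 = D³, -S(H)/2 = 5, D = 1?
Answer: -840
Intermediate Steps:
S(H) = -10 (S(H) = -2*5 = -10)
t = -⅓ (t = -½ + (⅙)*1³ = -½ + (⅙)*1 = -½ + ⅙ = -⅓ ≈ -0.33333)
y(P) = -10*P
(y(t)*14)*(-18) = (-10*(-⅓)*14)*(-18) = ((10/3)*14)*(-18) = (140/3)*(-18) = -840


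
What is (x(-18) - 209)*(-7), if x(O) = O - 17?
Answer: 1708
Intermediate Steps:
x(O) = -17 + O
(x(-18) - 209)*(-7) = ((-17 - 18) - 209)*(-7) = (-35 - 209)*(-7) = -244*(-7) = 1708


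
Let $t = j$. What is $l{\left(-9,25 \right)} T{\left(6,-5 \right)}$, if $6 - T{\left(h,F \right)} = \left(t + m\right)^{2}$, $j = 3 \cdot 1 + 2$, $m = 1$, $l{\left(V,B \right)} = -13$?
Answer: $390$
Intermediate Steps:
$j = 5$ ($j = 3 + 2 = 5$)
$t = 5$
$T{\left(h,F \right)} = -30$ ($T{\left(h,F \right)} = 6 - \left(5 + 1\right)^{2} = 6 - 6^{2} = 6 - 36 = -30$)
$l{\left(-9,25 \right)} T{\left(6,-5 \right)} = \left(-13\right) \left(-30\right) = 390$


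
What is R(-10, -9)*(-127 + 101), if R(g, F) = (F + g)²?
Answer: -9386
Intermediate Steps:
R(-10, -9)*(-127 + 101) = (-9 - 10)²*(-127 + 101) = (-19)²*(-26) = 361*(-26) = -9386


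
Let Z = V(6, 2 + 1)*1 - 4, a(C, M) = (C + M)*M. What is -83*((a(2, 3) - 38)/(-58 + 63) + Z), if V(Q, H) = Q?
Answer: 1079/5 ≈ 215.80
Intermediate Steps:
a(C, M) = M*(C + M)
Z = 2 (Z = 6*1 - 4 = 6 - 4 = 2)
-83*((a(2, 3) - 38)/(-58 + 63) + Z) = -83*((3*(2 + 3) - 38)/(-58 + 63) + 2) = -83*((3*5 - 38)/5 + 2) = -83*((15 - 38)*(⅕) + 2) = -83*(-23*⅕ + 2) = -83*(-23/5 + 2) = -83*(-13/5) = 1079/5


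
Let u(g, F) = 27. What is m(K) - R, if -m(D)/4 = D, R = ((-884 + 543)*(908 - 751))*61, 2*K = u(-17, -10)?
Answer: 3265703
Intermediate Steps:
K = 27/2 (K = (1/2)*27 = 27/2 ≈ 13.500)
R = -3265757 (R = -341*157*61 = -53537*61 = -3265757)
m(D) = -4*D
m(K) - R = -4*27/2 - 1*(-3265757) = -54 + 3265757 = 3265703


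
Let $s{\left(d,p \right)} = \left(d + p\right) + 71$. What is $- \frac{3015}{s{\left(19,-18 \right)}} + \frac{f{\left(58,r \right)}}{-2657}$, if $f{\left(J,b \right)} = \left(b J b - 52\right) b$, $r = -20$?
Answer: $\frac{2813585}{21256} \approx 132.37$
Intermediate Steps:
$s{\left(d,p \right)} = 71 + d + p$
$f{\left(J,b \right)} = b \left(-52 + J b^{2}\right)$ ($f{\left(J,b \right)} = \left(J b b - 52\right) b = \left(J b^{2} - 52\right) b = \left(-52 + J b^{2}\right) b = b \left(-52 + J b^{2}\right)$)
$- \frac{3015}{s{\left(19,-18 \right)}} + \frac{f{\left(58,r \right)}}{-2657} = - \frac{3015}{71 + 19 - 18} + \frac{\left(-20\right) \left(-52 + 58 \left(-20\right)^{2}\right)}{-2657} = - \frac{3015}{72} + - 20 \left(-52 + 58 \cdot 400\right) \left(- \frac{1}{2657}\right) = \left(-3015\right) \frac{1}{72} + - 20 \left(-52 + 23200\right) \left(- \frac{1}{2657}\right) = - \frac{335}{8} + \left(-20\right) 23148 \left(- \frac{1}{2657}\right) = - \frac{335}{8} - - \frac{462960}{2657} = - \frac{335}{8} + \frac{462960}{2657} = \frac{2813585}{21256}$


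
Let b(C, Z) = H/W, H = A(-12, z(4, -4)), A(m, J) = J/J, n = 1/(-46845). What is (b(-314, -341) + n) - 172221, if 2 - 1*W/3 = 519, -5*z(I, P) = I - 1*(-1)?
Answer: -4170997165297/24218865 ≈ -1.7222e+5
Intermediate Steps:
z(I, P) = -⅕ - I/5 (z(I, P) = -(I - 1*(-1))/5 = -(I + 1)/5 = -(1 + I)/5 = -⅕ - I/5)
n = -1/46845 ≈ -2.1347e-5
W = -1551 (W = 6 - 3*519 = 6 - 1557 = -1551)
A(m, J) = 1
H = 1
b(C, Z) = -1/1551 (b(C, Z) = 1/(-1551) = 1*(-1/1551) = -1/1551)
(b(-314, -341) + n) - 172221 = (-1/1551 - 1/46845) - 172221 = -16132/24218865 - 172221 = -4170997165297/24218865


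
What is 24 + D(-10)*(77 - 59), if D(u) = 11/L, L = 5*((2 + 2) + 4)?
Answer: 579/20 ≈ 28.950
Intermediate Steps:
L = 40 (L = 5*(4 + 4) = 5*8 = 40)
D(u) = 11/40
24 + D(-10)*(77 - 59) = 24 + 11*(77 - 59)/40 = 24 + (11/40)*18 = 24 + 99/20 = 579/20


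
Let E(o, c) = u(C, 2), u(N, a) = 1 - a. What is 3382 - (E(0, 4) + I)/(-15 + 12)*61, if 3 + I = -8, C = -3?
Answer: 3138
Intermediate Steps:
E(o, c) = -1 (E(o, c) = 1 - 1*2 = 1 - 2 = -1)
I = -11 (I = -3 - 8 = -11)
3382 - (E(0, 4) + I)/(-15 + 12)*61 = 3382 - (-1 - 11)/(-15 + 12)*61 = 3382 - (-12/(-3))*61 = 3382 - (-12*(-⅓))*61 = 3382 - 4*61 = 3382 - 1*244 = 3382 - 244 = 3138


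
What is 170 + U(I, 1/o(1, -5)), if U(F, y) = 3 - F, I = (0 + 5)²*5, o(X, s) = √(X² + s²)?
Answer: 48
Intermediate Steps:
I = 125 (I = 5²*5 = 25*5 = 125)
170 + U(I, 1/o(1, -5)) = 170 + (3 - 1*125) = 170 + (3 - 125) = 170 - 122 = 48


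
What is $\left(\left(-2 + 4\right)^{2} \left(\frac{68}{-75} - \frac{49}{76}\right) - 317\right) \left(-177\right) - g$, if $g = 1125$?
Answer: $\frac{26639137}{475} \approx 56082.0$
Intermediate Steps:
$\left(\left(-2 + 4\right)^{2} \left(\frac{68}{-75} - \frac{49}{76}\right) - 317\right) \left(-177\right) - g = \left(\left(-2 + 4\right)^{2} \left(\frac{68}{-75} - \frac{49}{76}\right) - 317\right) \left(-177\right) - 1125 = \left(2^{2} \left(68 \left(- \frac{1}{75}\right) - \frac{49}{76}\right) - 317\right) \left(-177\right) - 1125 = \left(4 \left(- \frac{68}{75} - \frac{49}{76}\right) - 317\right) \left(-177\right) - 1125 = \left(4 \left(- \frac{8843}{5700}\right) - 317\right) \left(-177\right) - 1125 = \left(- \frac{8843}{1425} - 317\right) \left(-177\right) - 1125 = \left(- \frac{460568}{1425}\right) \left(-177\right) - 1125 = \frac{27173512}{475} - 1125 = \frac{26639137}{475}$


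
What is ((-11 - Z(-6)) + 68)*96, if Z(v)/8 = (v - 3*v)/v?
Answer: 7008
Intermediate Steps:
Z(v) = -16 (Z(v) = 8*((v - 3*v)/v) = 8*((-2*v)/v) = 8*(-2) = -16)
((-11 - Z(-6)) + 68)*96 = ((-11 - 1*(-16)) + 68)*96 = ((-11 + 16) + 68)*96 = (5 + 68)*96 = 73*96 = 7008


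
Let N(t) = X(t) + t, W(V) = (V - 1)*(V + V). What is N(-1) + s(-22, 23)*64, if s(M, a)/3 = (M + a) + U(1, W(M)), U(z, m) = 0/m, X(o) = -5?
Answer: 186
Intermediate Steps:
W(V) = 2*V*(-1 + V) (W(V) = (-1 + V)*(2*V) = 2*V*(-1 + V))
U(z, m) = 0
s(M, a) = 3*M + 3*a (s(M, a) = 3*((M + a) + 0) = 3*(M + a) = 3*M + 3*a)
N(t) = -5 + t
N(-1) + s(-22, 23)*64 = (-5 - 1) + (3*(-22) + 3*23)*64 = -6 + (-66 + 69)*64 = -6 + 3*64 = -6 + 192 = 186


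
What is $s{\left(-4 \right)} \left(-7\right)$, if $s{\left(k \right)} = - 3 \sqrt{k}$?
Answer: $42 i \approx 42.0 i$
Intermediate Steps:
$s{\left(-4 \right)} \left(-7\right) = - 3 \sqrt{-4} \left(-7\right) = - 3 \cdot 2 i \left(-7\right) = - 6 i \left(-7\right) = 42 i$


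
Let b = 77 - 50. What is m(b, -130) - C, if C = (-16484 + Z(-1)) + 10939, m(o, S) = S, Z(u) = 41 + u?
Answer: 5375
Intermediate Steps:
b = 27
C = -5505 (C = (-16484 + (41 - 1)) + 10939 = (-16484 + 40) + 10939 = -16444 + 10939 = -5505)
m(b, -130) - C = -130 - 1*(-5505) = -130 + 5505 = 5375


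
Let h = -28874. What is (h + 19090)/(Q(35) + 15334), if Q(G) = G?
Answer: -9784/15369 ≈ -0.63661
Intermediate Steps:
(h + 19090)/(Q(35) + 15334) = (-28874 + 19090)/(35 + 15334) = -9784/15369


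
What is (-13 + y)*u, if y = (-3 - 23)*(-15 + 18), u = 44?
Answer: -4004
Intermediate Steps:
y = -78 (y = -26*3 = -78)
(-13 + y)*u = (-13 - 78)*44 = -91*44 = -4004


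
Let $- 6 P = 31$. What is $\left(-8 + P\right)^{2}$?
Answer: $\frac{6241}{36} \approx 173.36$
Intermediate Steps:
$P = - \frac{31}{6}$ ($P = \left(- \frac{1}{6}\right) 31 = - \frac{31}{6} \approx -5.1667$)
$\left(-8 + P\right)^{2} = \left(-8 - \frac{31}{6}\right)^{2} = \left(- \frac{79}{6}\right)^{2} = \frac{6241}{36}$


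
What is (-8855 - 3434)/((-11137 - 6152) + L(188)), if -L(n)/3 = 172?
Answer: 12289/17805 ≈ 0.69020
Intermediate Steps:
L(n) = -516 (L(n) = -3*172 = -516)
(-8855 - 3434)/((-11137 - 6152) + L(188)) = (-8855 - 3434)/((-11137 - 6152) - 516) = -12289/(-17289 - 516) = -12289/(-17805) = -12289*(-1/17805) = 12289/17805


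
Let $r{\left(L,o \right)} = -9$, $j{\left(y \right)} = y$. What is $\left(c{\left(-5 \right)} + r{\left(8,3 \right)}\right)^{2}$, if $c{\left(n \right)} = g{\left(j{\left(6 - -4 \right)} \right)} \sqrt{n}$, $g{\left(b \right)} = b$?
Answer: $\left(9 - 10 i \sqrt{5}\right)^{2} \approx -419.0 - 402.49 i$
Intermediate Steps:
$c{\left(n \right)} = 10 \sqrt{n}$ ($c{\left(n \right)} = \left(6 - -4\right) \sqrt{n} = \left(6 + 4\right) \sqrt{n} = 10 \sqrt{n}$)
$\left(c{\left(-5 \right)} + r{\left(8,3 \right)}\right)^{2} = \left(10 \sqrt{-5} - 9\right)^{2} = \left(10 i \sqrt{5} - 9\right)^{2} = \left(-9 + 10 i \sqrt{5}\right)^{2}$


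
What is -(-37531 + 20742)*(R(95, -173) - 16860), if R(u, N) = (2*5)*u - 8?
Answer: -267247302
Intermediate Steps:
R(u, N) = -8 + 10*u (R(u, N) = 10*u - 8 = -8 + 10*u)
-(-37531 + 20742)*(R(95, -173) - 16860) = -(-37531 + 20742)*((-8 + 10*95) - 16860) = -(-16789)*((-8 + 950) - 16860) = -(-16789)*(942 - 16860) = -(-16789)*(-15918) = -1*267247302 = -267247302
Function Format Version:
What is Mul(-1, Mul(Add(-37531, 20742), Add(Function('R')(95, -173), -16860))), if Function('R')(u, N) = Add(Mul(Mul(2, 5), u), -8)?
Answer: -267247302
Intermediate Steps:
Function('R')(u, N) = Add(-8, Mul(10, u)) (Function('R')(u, N) = Add(Mul(10, u), -8) = Add(-8, Mul(10, u)))
Mul(-1, Mul(Add(-37531, 20742), Add(Function('R')(95, -173), -16860))) = Mul(-1, Mul(Add(-37531, 20742), Add(Add(-8, Mul(10, 95)), -16860))) = Mul(-1, Mul(-16789, Add(Add(-8, 950), -16860))) = Mul(-1, Mul(-16789, Add(942, -16860))) = Mul(-1, Mul(-16789, -15918)) = Mul(-1, 267247302) = -267247302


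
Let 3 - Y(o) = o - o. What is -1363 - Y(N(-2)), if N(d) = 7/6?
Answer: -1366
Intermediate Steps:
N(d) = 7/6 (N(d) = 7*(⅙) = 7/6)
Y(o) = 3 (Y(o) = 3 - (o - o) = 3 - 1*0 = 3 + 0 = 3)
-1363 - Y(N(-2)) = -1363 - 1*3 = -1363 - 3 = -1366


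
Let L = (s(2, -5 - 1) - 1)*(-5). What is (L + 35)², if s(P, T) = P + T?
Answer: 3600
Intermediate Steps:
L = 25 (L = ((2 + (-5 - 1)) - 1)*(-5) = ((2 - 6) - 1)*(-5) = (-4 - 1)*(-5) = -5*(-5) = 25)
(L + 35)² = (25 + 35)² = 60² = 3600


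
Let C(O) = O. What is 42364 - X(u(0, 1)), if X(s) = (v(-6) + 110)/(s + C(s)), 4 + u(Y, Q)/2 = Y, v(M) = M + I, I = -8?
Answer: 42370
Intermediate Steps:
v(M) = -8 + M (v(M) = M - 8 = -8 + M)
u(Y, Q) = -8 + 2*Y
X(s) = 48/s (X(s) = ((-8 - 6) + 110)/(s + s) = (-14 + 110)/((2*s)) = 96*(1/(2*s)) = 48/s)
42364 - X(u(0, 1)) = 42364 - 48/(-8 + 2*0) = 42364 - 48/(-8 + 0) = 42364 - 48/(-8) = 42364 - 48*(-1)/8 = 42364 - 1*(-6) = 42364 + 6 = 42370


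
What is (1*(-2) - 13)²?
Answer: 225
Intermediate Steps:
(1*(-2) - 13)² = (-2 - 13)² = (-15)² = 225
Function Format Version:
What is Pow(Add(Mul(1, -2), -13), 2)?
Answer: 225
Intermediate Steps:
Pow(Add(Mul(1, -2), -13), 2) = Pow(Add(-2, -13), 2) = Pow(-15, 2) = 225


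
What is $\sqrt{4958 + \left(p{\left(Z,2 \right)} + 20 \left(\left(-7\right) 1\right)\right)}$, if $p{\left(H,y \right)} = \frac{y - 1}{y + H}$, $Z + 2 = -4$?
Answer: $\frac{\sqrt{19271}}{2} \approx 69.41$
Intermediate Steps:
$Z = -6$ ($Z = -2 - 4 = -6$)
$p{\left(H,y \right)} = \frac{-1 + y}{H + y}$
$\sqrt{4958 + \left(p{\left(Z,2 \right)} + 20 \left(\left(-7\right) 1\right)\right)} = \sqrt{4958 + \left(\frac{-1 + 2}{-6 + 2} + 20 \left(\left(-7\right) 1\right)\right)} = \sqrt{4958 + \left(\frac{1}{-4} \cdot 1 + 20 \left(-7\right)\right)} = \sqrt{4958 - \frac{561}{4}} = \sqrt{\frac{19271}{4}} = \frac{\sqrt{19271}}{2}$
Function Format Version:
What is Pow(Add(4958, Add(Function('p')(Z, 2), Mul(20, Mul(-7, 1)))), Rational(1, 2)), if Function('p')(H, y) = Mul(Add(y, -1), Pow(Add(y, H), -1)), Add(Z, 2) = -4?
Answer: Mul(Rational(1, 2), Pow(19271, Rational(1, 2))) ≈ 69.410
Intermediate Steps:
Z = -6 (Z = Add(-2, -4) = -6)
Function('p')(H, y) = Mul(Pow(Add(H, y), -1), Add(-1, y)) (Function('p')(H, y) = Mul(Add(-1, y), Pow(Add(H, y), -1)) = Mul(Pow(Add(H, y), -1), Add(-1, y)))
Pow(Add(4958, Add(Function('p')(Z, 2), Mul(20, Mul(-7, 1)))), Rational(1, 2)) = Pow(Add(4958, Add(Mul(Pow(Add(-6, 2), -1), Add(-1, 2)), Mul(20, Mul(-7, 1)))), Rational(1, 2)) = Pow(Add(4958, Add(Mul(Pow(-4, -1), 1), Mul(20, -7))), Rational(1, 2)) = Pow(Add(4958, Add(Mul(Rational(-1, 4), 1), -140)), Rational(1, 2)) = Pow(Add(4958, Add(Rational(-1, 4), -140)), Rational(1, 2)) = Pow(Add(4958, Rational(-561, 4)), Rational(1, 2)) = Pow(Rational(19271, 4), Rational(1, 2)) = Mul(Rational(1, 2), Pow(19271, Rational(1, 2)))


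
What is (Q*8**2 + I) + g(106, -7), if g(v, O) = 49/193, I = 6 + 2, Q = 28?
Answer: 347449/193 ≈ 1800.3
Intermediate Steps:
I = 8
g(v, O) = 49/193 (g(v, O) = 49*(1/193) = 49/193)
(Q*8**2 + I) + g(106, -7) = (28*8**2 + 8) + 49/193 = (28*64 + 8) + 49/193 = (1792 + 8) + 49/193 = 1800 + 49/193 = 347449/193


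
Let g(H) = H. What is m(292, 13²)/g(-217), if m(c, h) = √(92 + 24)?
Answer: -2*√29/217 ≈ -0.049633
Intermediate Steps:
m(c, h) = 2*√29 (m(c, h) = √116 = 2*√29)
m(292, 13²)/g(-217) = (2*√29)/(-217) = (2*√29)*(-1/217) = -2*√29/217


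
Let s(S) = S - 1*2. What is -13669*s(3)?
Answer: -13669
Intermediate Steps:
s(S) = -2 + S (s(S) = S - 2 = -2 + S)
-13669*s(3) = -13669*(-2 + 3) = -13669*1 = -13669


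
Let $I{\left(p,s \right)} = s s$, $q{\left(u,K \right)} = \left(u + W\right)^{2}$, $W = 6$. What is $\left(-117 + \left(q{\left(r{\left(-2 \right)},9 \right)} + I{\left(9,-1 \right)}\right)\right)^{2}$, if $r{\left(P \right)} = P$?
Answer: $10000$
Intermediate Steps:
$q{\left(u,K \right)} = \left(6 + u\right)^{2}$ ($q{\left(u,K \right)} = \left(u + 6\right)^{2} = \left(6 + u\right)^{2}$)
$I{\left(p,s \right)} = s^{2}$
$\left(-117 + \left(q{\left(r{\left(-2 \right)},9 \right)} + I{\left(9,-1 \right)}\right)\right)^{2} = \left(-117 + \left(\left(6 - 2\right)^{2} + \left(-1\right)^{2}\right)\right)^{2} = \left(-117 + \left(4^{2} + 1\right)\right)^{2} = \left(-117 + \left(16 + 1\right)\right)^{2} = \left(-117 + 17\right)^{2} = \left(-100\right)^{2} = 10000$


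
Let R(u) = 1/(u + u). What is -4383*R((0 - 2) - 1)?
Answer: 1461/2 ≈ 730.50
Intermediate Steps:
R(u) = 1/(2*u)
-4383*R((0 - 2) - 1) = -4383/(2*((0 - 2) - 1)) = -4383/(2*(-2 - 1)) = -4383/(2*(-3)) = -4383*(-1)/(2*3) = -4383*(-⅙) = 1461/2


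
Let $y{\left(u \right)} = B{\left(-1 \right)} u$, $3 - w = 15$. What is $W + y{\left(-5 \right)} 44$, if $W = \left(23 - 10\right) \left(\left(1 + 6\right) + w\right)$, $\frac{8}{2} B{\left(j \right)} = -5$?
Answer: $210$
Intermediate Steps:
$w = -12$ ($w = 3 - 15 = -12$)
$B{\left(j \right)} = - \frac{5}{4}$ ($B{\left(j \right)} = \frac{1}{4} \left(-5\right) = - \frac{5}{4}$)
$y{\left(u \right)} = - \frac{5 u}{4}$
$W = -65$ ($W = \left(23 - 10\right) \left(\left(1 + 6\right) - 12\right) = 13 \left(7 - 12\right) = 13 \left(-5\right) = -65$)
$W + y{\left(-5 \right)} 44 = -65 + \left(- \frac{5}{4}\right) \left(-5\right) 44 = -65 + \frac{25}{4} \cdot 44 = -65 + 275 = 210$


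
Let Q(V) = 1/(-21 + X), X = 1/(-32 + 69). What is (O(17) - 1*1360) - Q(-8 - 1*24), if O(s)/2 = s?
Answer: -1028939/776 ≈ -1326.0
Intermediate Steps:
O(s) = 2*s
X = 1/37 ≈ 0.027027
Q(V) = -37/776 (Q(V) = 1/(-21 + 1/37) = 1/(-776/37) = -37/776)
(O(17) - 1*1360) - Q(-8 - 1*24) = (2*17 - 1*1360) - 1*(-37/776) = (34 - 1360) + 37/776 = -1326 + 37/776 = -1028939/776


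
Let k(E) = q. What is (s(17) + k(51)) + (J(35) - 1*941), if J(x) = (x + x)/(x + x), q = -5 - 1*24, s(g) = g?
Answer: -952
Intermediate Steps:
q = -29 (q = -5 - 24 = -29)
k(E) = -29
J(x) = 1 (J(x) = (2*x)/((2*x)) = (2*x)*(1/(2*x)) = 1)
(s(17) + k(51)) + (J(35) - 1*941) = (17 - 29) + (1 - 1*941) = -12 + (1 - 941) = -12 - 940 = -952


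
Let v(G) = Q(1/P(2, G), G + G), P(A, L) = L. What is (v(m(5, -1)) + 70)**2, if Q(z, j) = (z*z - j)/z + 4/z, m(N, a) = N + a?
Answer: 47089/16 ≈ 2943.1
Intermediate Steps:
Q(z, j) = 4/z + (z**2 - j)/z (Q(z, j) = (z**2 - j)/z + 4/z = 4/z + (z**2 - j)/z)
v(G) = G*(4 + G**(-2) - 2*G) (v(G) = (4 + (1/G)**2 - (G + G))/(1/G) = G*(4 + G**(-2) - 2*G))
(v(m(5, -1)) + 70)**2 = ((1 + 2*(5 - 1)**2*(2 - (5 - 1)))/(5 - 1) + 70)**2 = ((1 + 2*4**2*(2 - 1*4))/4 + 70)**2 = ((1 + 2*16*(2 - 4))/4 + 70)**2 = ((1 + 2*16*(-2))/4 + 70)**2 = ((1 - 64)/4 + 70)**2 = ((1/4)*(-63) + 70)**2 = (-63/4 + 70)**2 = (217/4)**2 = 47089/16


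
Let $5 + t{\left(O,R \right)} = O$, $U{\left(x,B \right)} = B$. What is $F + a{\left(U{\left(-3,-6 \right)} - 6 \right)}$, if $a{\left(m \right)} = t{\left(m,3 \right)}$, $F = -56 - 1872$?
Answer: $-1945$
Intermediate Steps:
$t{\left(O,R \right)} = -5 + O$
$F = -1928$ ($F = -56 - 1872 = -1928$)
$a{\left(m \right)} = -5 + m$
$F + a{\left(U{\left(-3,-6 \right)} - 6 \right)} = -1928 - 17 = -1945$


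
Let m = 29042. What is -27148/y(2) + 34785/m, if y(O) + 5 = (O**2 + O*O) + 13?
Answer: -98484457/58084 ≈ -1695.6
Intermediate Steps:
y(O) = 8 + 2*O**2 (y(O) = -5 + ((O**2 + O*O) + 13) = -5 + ((O**2 + O**2) + 13) = -5 + (2*O**2 + 13) = -5 + (13 + 2*O**2) = 8 + 2*O**2)
-27148/y(2) + 34785/m = -27148/(8 + 2*2**2) + 34785/29042 = -27148/(8 + 2*4) + 34785*(1/29042) = -27148/(8 + 8) + 34785/29042 = -27148/16 + 34785/29042 = -27148*1/16 + 34785/29042 = -6787/4 + 34785/29042 = -98484457/58084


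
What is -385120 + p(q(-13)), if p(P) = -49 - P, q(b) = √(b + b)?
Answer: -385169 - I*√26 ≈ -3.8517e+5 - 5.099*I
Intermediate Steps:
q(b) = √2*√b (q(b) = √(2*b) = √2*√b)
-385120 + p(q(-13)) = -385120 + (-49 - √2*√(-13)) = -385120 + (-49 - √2*I*√13) = -385120 + (-49 - I*√26) = -385169 - I*√26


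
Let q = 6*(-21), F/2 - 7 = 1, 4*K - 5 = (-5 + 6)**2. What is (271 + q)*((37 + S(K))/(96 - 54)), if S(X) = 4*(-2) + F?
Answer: 2175/14 ≈ 155.36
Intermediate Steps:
K = 3/2 (K = 5/4 + (-5 + 6)**2/4 = 5/4 + (1/4)*1**2 = 5/4 + (1/4)*1 = 5/4 + 1/4 = 3/2 ≈ 1.5000)
F = 16 (F = 14 + 2*1 = 14 + 2 = 16)
q = -126
S(X) = 8 (S(X) = 4*(-2) + 16 = -8 + 16 = 8)
(271 + q)*((37 + S(K))/(96 - 54)) = (271 - 126)*((37 + 8)/(96 - 54)) = 145*(45/42) = 145*(45*(1/42)) = 145*(15/14) = 2175/14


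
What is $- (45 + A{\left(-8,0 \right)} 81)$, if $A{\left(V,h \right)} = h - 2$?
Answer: $117$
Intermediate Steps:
$A{\left(V,h \right)} = -2 + h$
$- (45 + A{\left(-8,0 \right)} 81) = - (45 + \left(-2 + 0\right) 81) = - (45 - 162) = \left(-1\right) \left(-117\right) = 117$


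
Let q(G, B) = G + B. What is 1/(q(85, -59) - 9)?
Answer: 1/17 ≈ 0.058824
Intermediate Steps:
q(G, B) = B + G
1/(q(85, -59) - 9) = 1/((-59 + 85) - 9) = 1/(26 - 9) = 1/17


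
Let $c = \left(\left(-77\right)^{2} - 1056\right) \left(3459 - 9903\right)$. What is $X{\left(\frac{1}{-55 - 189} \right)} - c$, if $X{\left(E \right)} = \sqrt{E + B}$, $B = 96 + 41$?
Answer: $31401612 + \frac{\sqrt{2039047}}{122} \approx 3.1402 \cdot 10^{7}$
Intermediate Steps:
$B = 137$
$c = -31401612$ ($c = \left(5929 - 1056\right) \left(-6444\right) = 4873 \left(-6444\right) = -31401612$)
$X{\left(E \right)} = \sqrt{137 + E}$ ($X{\left(E \right)} = \sqrt{E + 137} = \sqrt{137 + E}$)
$X{\left(\frac{1}{-55 - 189} \right)} - c = \sqrt{137 + \frac{1}{-55 - 189}} - -31401612 = \sqrt{137 + \frac{1}{-244}} + 31401612 = \sqrt{137 - \frac{1}{244}} + 31401612 = \sqrt{\frac{33427}{244}} + 31401612 = \frac{\sqrt{2039047}}{122} + 31401612 = 31401612 + \frac{\sqrt{2039047}}{122}$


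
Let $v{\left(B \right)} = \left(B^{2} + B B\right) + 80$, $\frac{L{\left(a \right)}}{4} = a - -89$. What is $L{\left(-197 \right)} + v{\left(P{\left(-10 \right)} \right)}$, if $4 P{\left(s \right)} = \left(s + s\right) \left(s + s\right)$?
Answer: $19648$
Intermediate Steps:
$L{\left(a \right)} = 356 + 4 a$ ($L{\left(a \right)} = 4 \left(a - -89\right) = 4 \left(a + 89\right) = 4 \left(89 + a\right) = 356 + 4 a$)
$P{\left(s \right)} = s^{2}$ ($P{\left(s \right)} = \frac{\left(s + s\right) \left(s + s\right)}{4} = \frac{2 s 2 s}{4} = \frac{4 s^{2}}{4} = s^{2}$)
$v{\left(B \right)} = 80 + 2 B^{2}$ ($v{\left(B \right)} = \left(B^{2} + B^{2}\right) + 80 = 2 B^{2} + 80 = 80 + 2 B^{2}$)
$L{\left(-197 \right)} + v{\left(P{\left(-10 \right)} \right)} = \left(356 + 4 \left(-197\right)\right) + \left(80 + 2 \left(\left(-10\right)^{2}\right)^{2}\right) = \left(356 - 788\right) + \left(80 + 2 \cdot 100^{2}\right) = -432 + \left(80 + 2 \cdot 10000\right) = -432 + \left(80 + 20000\right) = -432 + 20080 = 19648$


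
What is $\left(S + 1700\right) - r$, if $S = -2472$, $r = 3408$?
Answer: $-4180$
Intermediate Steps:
$\left(S + 1700\right) - r = \left(-2472 + 1700\right) - 3408 = -772 - 3408 = -4180$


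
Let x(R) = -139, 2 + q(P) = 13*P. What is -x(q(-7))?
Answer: 139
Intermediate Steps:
q(P) = -2 + 13*P
-x(q(-7)) = -1*(-139) = 139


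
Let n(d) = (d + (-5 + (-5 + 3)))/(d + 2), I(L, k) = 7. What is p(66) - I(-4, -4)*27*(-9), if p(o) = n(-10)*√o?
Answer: 1701 + 17*√66/8 ≈ 1718.3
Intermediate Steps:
n(d) = (-7 + d)/(2 + d) (n(d) = (d + (-5 - 2))/(2 + d) = (d - 7)/(2 + d) = (-7 + d)/(2 + d))
p(o) = 17*√o/8 (p(o) = ((-7 - 10)/(2 - 10))*√o = (-17/(-8))*√o = (-⅛*(-17))*√o = 17*√o/8)
p(66) - I(-4, -4)*27*(-9) = 17*√66/8 - 7*27*(-9) = 17*√66/8 - 189*(-9) = 17*√66/8 - 1*(-1701) = 17*√66/8 + 1701 = 1701 + 17*√66/8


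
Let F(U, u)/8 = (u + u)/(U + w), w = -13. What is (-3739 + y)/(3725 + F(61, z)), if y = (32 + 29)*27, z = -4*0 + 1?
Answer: -1569/2794 ≈ -0.56156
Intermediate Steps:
z = 1 (z = 0 + 1 = 1)
y = 1647 (y = 61*27 = 1647)
F(U, u) = 16*u/(-13 + U) (F(U, u) = 8*((u + u)/(U - 13)) = 8*((2*u)/(-13 + U)) = 8*(2*u/(-13 + U)) = 16*u/(-13 + U))
(-3739 + y)/(3725 + F(61, z)) = (-3739 + 1647)/(3725 + 16*1/(-13 + 61)) = -2092/(3725 + 16*1/48) = -2092/(3725 + 16*1*(1/48)) = -2092/(3725 + 1/3) = -2092/11176/3 = -2092*3/11176 = -1569/2794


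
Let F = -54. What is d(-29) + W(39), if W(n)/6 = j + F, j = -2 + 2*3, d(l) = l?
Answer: -329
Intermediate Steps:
j = 4 (j = -2 + 6 = 4)
W(n) = -300 (W(n) = 6*(4 - 54) = 6*(-50) = -300)
d(-29) + W(39) = -29 - 300 = -329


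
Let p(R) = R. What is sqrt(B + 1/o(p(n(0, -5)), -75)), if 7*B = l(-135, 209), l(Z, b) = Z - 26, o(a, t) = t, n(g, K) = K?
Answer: I*sqrt(5178)/15 ≈ 4.7972*I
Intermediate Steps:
l(Z, b) = -26 + Z
B = -23 (B = (-26 - 135)/7 = (1/7)*(-161) = -23)
sqrt(B + 1/o(p(n(0, -5)), -75)) = sqrt(-23 + 1/(-75)) = sqrt(-23 - 1/75) = sqrt(-1726/75) = I*sqrt(5178)/15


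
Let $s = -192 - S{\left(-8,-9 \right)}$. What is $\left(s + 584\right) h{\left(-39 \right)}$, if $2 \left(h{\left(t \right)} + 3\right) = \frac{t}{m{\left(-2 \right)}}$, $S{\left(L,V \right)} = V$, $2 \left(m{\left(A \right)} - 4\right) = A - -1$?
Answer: $- \frac{24060}{7} \approx -3437.1$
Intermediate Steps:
$m{\left(A \right)} = \frac{9}{2} + \frac{A}{2}$ ($m{\left(A \right)} = 4 + \frac{A - -1}{2} = 4 + \frac{A + 1}{2} = 4 + \frac{1 + A}{2} = 4 + \left(\frac{1}{2} + \frac{A}{2}\right) = \frac{9}{2} + \frac{A}{2}$)
$h{\left(t \right)} = -3 + \frac{t}{7}$ ($h{\left(t \right)} = -3 + \frac{t \frac{1}{\frac{9}{2} + \frac{1}{2} \left(-2\right)}}{2} = -3 + \frac{t \frac{1}{\frac{9}{2} - 1}}{2} = -3 + \frac{t \frac{1}{\frac{7}{2}}}{2} = -3 + \frac{t \frac{2}{7}}{2} = -3 + \frac{\frac{2}{7} t}{2} = -3 + \frac{t}{7}$)
$s = -183$ ($s = -192 - -9 = -192 + 9 = -183$)
$\left(s + 584\right) h{\left(-39 \right)} = \left(-183 + 584\right) \left(-3 + \frac{1}{7} \left(-39\right)\right) = 401 \left(-3 - \frac{39}{7}\right) = 401 \left(- \frac{60}{7}\right) = - \frac{24060}{7}$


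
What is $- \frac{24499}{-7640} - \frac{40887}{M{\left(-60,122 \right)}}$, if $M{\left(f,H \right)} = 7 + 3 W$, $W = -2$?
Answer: $- \frac{312352181}{7640} \approx -40884.0$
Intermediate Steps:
$M{\left(f,H \right)} = 1$ ($M{\left(f,H \right)} = 7 + 3 \left(-2\right) = 7 - 6 = 1$)
$- \frac{24499}{-7640} - \frac{40887}{M{\left(-60,122 \right)}} = - \frac{24499}{-7640} - \frac{40887}{1} = \left(-24499\right) \left(- \frac{1}{7640}\right) - 40887 = \frac{24499}{7640} - 40887 = - \frac{312352181}{7640}$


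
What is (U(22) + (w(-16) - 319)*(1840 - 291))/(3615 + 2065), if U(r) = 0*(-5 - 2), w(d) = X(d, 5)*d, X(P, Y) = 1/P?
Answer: -246291/2840 ≈ -86.722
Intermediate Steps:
X(P, Y) = 1/P
w(d) = 1 (w(d) = d/d = 1)
U(r) = 0 (U(r) = 0*(-7) = 0)
(U(22) + (w(-16) - 319)*(1840 - 291))/(3615 + 2065) = (0 + (1 - 319)*(1840 - 291))/(3615 + 2065) = (0 - 318*1549)/5680 = (0 - 492582)*(1/5680) = -492582*1/5680 = -246291/2840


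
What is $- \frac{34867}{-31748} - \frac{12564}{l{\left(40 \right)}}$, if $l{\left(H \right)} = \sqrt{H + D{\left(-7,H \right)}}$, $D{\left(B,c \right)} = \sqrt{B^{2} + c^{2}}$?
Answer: $\frac{34867}{31748} - \frac{12564}{\sqrt{40 + \sqrt{1649}}} \approx -1398.3$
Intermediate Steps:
$l{\left(H \right)} = \sqrt{H + \sqrt{49 + H^{2}}}$ ($l{\left(H \right)} = \sqrt{H + \sqrt{\left(-7\right)^{2} + H^{2}}} = \sqrt{H + \sqrt{49 + H^{2}}}$)
$- \frac{34867}{-31748} - \frac{12564}{l{\left(40 \right)}} = - \frac{34867}{-31748} - \frac{12564}{\sqrt{40 + \sqrt{49 + 40^{2}}}} = \left(-34867\right) \left(- \frac{1}{31748}\right) - \frac{12564}{\sqrt{40 + \sqrt{49 + 1600}}} = \frac{34867}{31748} - \frac{12564}{\sqrt{40 + \sqrt{1649}}}$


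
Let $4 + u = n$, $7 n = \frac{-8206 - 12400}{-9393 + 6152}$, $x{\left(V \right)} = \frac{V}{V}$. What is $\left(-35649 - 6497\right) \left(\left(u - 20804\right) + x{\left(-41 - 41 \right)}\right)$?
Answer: $\frac{19894083785238}{22687} \approx 8.7689 \cdot 10^{8}$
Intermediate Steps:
$x{\left(V \right)} = 1$
$n = \frac{20606}{22687}$ ($n = \frac{\left(-8206 - 12400\right) \frac{1}{-9393 + 6152}}{7} = \frac{\left(-20606\right) \frac{1}{-3241}}{7} = \frac{\left(-20606\right) \left(- \frac{1}{3241}\right)}{7} = \frac{1}{7} \cdot \frac{20606}{3241} = \frac{20606}{22687} \approx 0.90827$)
$u = - \frac{70142}{22687}$ ($u = -4 + \frac{20606}{22687} = - \frac{70142}{22687} \approx -3.0917$)
$\left(-35649 - 6497\right) \left(\left(u - 20804\right) + x{\left(-41 - 41 \right)}\right) = \left(-35649 - 6497\right) \left(\left(- \frac{70142}{22687} - 20804\right) + 1\right) = - 42146 \left(- \frac{472050490}{22687} + 1\right) = \left(-42146\right) \left(- \frac{472027803}{22687}\right) = \frac{19894083785238}{22687}$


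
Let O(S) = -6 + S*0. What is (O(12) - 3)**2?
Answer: 81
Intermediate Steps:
O(S) = -6 (O(S) = -6 + 0 = -6)
(O(12) - 3)**2 = (-6 - 3)**2 = (-9)**2 = 81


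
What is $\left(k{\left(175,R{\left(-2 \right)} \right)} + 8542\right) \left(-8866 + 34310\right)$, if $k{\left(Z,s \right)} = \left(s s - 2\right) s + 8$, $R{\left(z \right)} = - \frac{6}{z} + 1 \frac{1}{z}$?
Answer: $\frac{435633085}{2} \approx 2.1782 \cdot 10^{8}$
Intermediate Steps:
$R{\left(z \right)} = - \frac{5}{z}$ ($R{\left(z \right)} = - \frac{6}{z} + \frac{1}{z} = - \frac{5}{z}$)
$k{\left(Z,s \right)} = 8 + s \left(-2 + s^{2}\right)$ ($k{\left(Z,s \right)} = \left(s^{2} - 2\right) s + 8 = \left(-2 + s^{2}\right) s + 8 = s \left(-2 + s^{2}\right) + 8 = 8 + s \left(-2 + s^{2}\right)$)
$\left(k{\left(175,R{\left(-2 \right)} \right)} + 8542\right) \left(-8866 + 34310\right) = \left(\left(8 + \left(- \frac{5}{-2}\right)^{3} - 2 \left(- \frac{5}{-2}\right)\right) + 8542\right) \left(-8866 + 34310\right) = \left(\left(8 + \left(\left(-5\right) \left(- \frac{1}{2}\right)\right)^{3} - 2 \left(\left(-5\right) \left(- \frac{1}{2}\right)\right)\right) + 8542\right) 25444 = \left(\left(8 + \left(\frac{5}{2}\right)^{3} - 5\right) + 8542\right) 25444 = \left(\left(8 + \frac{125}{8} - 5\right) + 8542\right) 25444 = \left(\frac{149}{8} + 8542\right) 25444 = \frac{68485}{8} \cdot 25444 = \frac{435633085}{2}$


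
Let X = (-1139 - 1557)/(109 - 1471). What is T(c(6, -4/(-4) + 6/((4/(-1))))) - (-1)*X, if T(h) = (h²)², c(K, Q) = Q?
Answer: 22249/10896 ≈ 2.0419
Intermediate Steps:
X = 1348/681 (X = -2696/(-1362) = -2696*(-1/1362) = 1348/681 ≈ 1.9794)
T(h) = h⁴
T(c(6, -4/(-4) + 6/((4/(-1))))) - (-1)*X = (-4/(-4) + 6/((4/(-1))))⁴ - (-1)*1348/681 = (-4*(-¼) + 6/((4*(-1))))⁴ - 1*(-1348/681) = (1 + 6/(-4))⁴ + 1348/681 = (1 + 6*(-¼))⁴ + 1348/681 = (1 - 3/2)⁴ + 1348/681 = (-½)⁴ + 1348/681 = 1/16 + 1348/681 = 22249/10896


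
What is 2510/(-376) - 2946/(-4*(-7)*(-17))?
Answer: -10883/22372 ≈ -0.48646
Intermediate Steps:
2510/(-376) - 2946/(-4*(-7)*(-17)) = 2510*(-1/376) - 2946/(28*(-17)) = -1255/188 - 2946/(-476) = -1255/188 - 2946*(-1/476) = -1255/188 + 1473/238 = -10883/22372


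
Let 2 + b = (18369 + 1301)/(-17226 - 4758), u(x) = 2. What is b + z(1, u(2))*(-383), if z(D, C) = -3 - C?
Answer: 21017861/10992 ≈ 1912.1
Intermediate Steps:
b = -31819/10992 (b = -2 + (18369 + 1301)/(-17226 - 4758) = -2 + 19670/(-21984) = -2 + 19670*(-1/21984) = -2 - 9835/10992 = -31819/10992 ≈ -2.8947)
b + z(1, u(2))*(-383) = -31819/10992 + (-3 - 1*2)*(-383) = -31819/10992 + (-3 - 2)*(-383) = -31819/10992 - 5*(-383) = -31819/10992 + 1915 = 21017861/10992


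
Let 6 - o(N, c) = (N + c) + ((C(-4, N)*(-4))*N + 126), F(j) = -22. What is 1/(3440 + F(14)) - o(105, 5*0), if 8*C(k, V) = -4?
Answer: 1486831/3418 ≈ 435.00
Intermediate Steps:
C(k, V) = -½ (C(k, V) = (⅛)*(-4) = -½)
o(N, c) = -120 - c - 3*N (o(N, c) = 6 - ((N + c) + ((-½*(-4))*N + 126)) = 6 - ((N + c) + (2*N + 126)) = 6 - ((N + c) + (126 + 2*N)) = 6 - (126 + c + 3*N) = 6 + (-126 - c - 3*N) = -120 - c - 3*N)
1/(3440 + F(14)) - o(105, 5*0) = 1/(3440 - 22) - (-120 - 5*0 - 3*105) = 1/3418 - (-120 - 1*0 - 315) = 1/3418 - (-120 + 0 - 315) = 1/3418 - 1*(-435) = 1/3418 + 435 = 1486831/3418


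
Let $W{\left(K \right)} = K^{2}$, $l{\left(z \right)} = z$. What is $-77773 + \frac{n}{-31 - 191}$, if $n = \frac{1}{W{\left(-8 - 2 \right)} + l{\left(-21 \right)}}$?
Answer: $- \frac{1363982875}{17538} \approx -77773.0$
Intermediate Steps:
$n = \frac{1}{79}$ ($n = \frac{1}{\left(-8 - 2\right)^{2} - 21} = \frac{1}{\left(-10\right)^{2} - 21} = \frac{1}{100 - 21} = \frac{1}{79} \approx 0.012658$)
$-77773 + \frac{n}{-31 - 191} = -77773 + \frac{1}{-31 - 191} \cdot \frac{1}{79} = -77773 + \frac{1}{-222} \cdot \frac{1}{79} = -77773 - \frac{1}{17538} = - \frac{1363982875}{17538}$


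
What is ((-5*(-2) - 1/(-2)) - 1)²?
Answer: 361/4 ≈ 90.250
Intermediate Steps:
((-5*(-2) - 1/(-2)) - 1)² = ((10 - 1*(-½)) - 1)² = ((10 + ½) - 1)² = (21/2 - 1)² = (19/2)² = 361/4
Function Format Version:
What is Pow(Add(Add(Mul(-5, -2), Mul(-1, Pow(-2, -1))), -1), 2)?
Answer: Rational(361, 4) ≈ 90.250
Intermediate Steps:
Pow(Add(Add(Mul(-5, -2), Mul(-1, Pow(-2, -1))), -1), 2) = Pow(Add(Add(10, Mul(-1, Rational(-1, 2))), -1), 2) = Pow(Add(Add(10, Rational(1, 2)), -1), 2) = Pow(Add(Rational(21, 2), -1), 2) = Pow(Rational(19, 2), 2) = Rational(361, 4)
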